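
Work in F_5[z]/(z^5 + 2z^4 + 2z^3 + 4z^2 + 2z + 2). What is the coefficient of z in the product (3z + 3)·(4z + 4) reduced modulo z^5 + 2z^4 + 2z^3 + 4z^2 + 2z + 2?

4

Multiply in F_5[z]: (3z + 3)·(4z + 4) = 2z^2 + 4z + 2.
Reduced: 2z^2 + 4z + 2.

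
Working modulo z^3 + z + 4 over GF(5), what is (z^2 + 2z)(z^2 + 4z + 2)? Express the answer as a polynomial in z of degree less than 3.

4z^2 + 4z + 1

Multiply in GF(5)[z]: (z^2 + 2z)·(z^2 + 4z + 2) = z^4 + z^3 + 4z.
Reduce using z^3 ≡ 4z + 1 (mod z^3 + z + 4).
Reduced: 4z^2 + 4z + 1.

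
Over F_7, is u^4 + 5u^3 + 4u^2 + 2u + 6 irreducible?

Yes

Write g(u) = u^4 + 5u^3 + 4u^2 + 2u + 6.
Check for roots in F_7: g(0) = 6; g(1) = 4; g(2) = 5; g(3) = 5; g(4) = 3; g(5) = 1; g(6) = 4.
No roots, so no linear factors.
Degree-2 irreducible divisors: test the 21 monic irreducibles of degree 2 over GF(7).
None of them divide g (all give nonzero remainder).
No irreducible factor of degree ≤ 2 exists, so g is irreducible over GF(7).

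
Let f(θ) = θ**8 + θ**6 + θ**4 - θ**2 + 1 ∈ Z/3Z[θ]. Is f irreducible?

Check for roots in Z/3Z: f(0) = 1; f(1) = 0 → root; f(2) = 0 → root.
f(1) = 0, so (θ − 1) divides f(θ); f is reducible.

No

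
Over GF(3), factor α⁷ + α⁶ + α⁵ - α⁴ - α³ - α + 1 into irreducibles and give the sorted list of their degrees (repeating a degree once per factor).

Write g(α) = α⁷ + α⁶ + α⁵ - α⁴ - α³ - α + 1.
Roots in GF(3): g(0) = 1; g(1) = 1; g(2) = 1.
Complete factorization: g(α) = (α⁷ + α⁶ + α⁵ - α⁴ - α³ - α + 1).
Factor degrees with multiplicity: 7 = 7.

7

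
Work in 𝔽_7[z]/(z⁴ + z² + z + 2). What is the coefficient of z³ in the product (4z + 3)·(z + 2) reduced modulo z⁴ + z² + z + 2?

0

Multiply in 𝔽_7[z]: (4z + 3)·(z + 2) = 4z² + 4z + 6.
Reduced: 4z² + 4z + 6.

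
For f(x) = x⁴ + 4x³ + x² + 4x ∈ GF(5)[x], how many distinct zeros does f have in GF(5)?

Evaluate at each of the 5 elements of GF(5):
f(0) = 0 → root; f(1) = 0 → root; f(2) = 0 → root; f(3) = 0 → root; f(4) = 4.
Roots: {0, 1, 2, 3}.

4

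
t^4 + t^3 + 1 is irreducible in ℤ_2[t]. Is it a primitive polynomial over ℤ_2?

Yes

Write f(t) = t^4 + t^3 + 1.
|GF(2^4)^×| = 2^4 − 1 = 15. Prime factorization: 15 = 3·5.
f is primitive ⇔ t has order 15 in GF(2)[t]/(f), i.e. t^(15/q) ≠ 1 for each prime q | 15.
t^(5) mod f = t^3 + t + 1.
t^(3) mod f = t^3.
None equal 1, so t has full order 15; f is primitive.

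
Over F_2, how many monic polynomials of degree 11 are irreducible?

By the necklace-counting formula, N_2(11) = (1/11) Σ_{d|11} μ(11/d)·2^d.
Divisors of 11: 1, 11; μ(11/d) for each: -1, 1.
Σ = − 2^1 + 2^11 = 2046.
N = 2046/11 = 186.

186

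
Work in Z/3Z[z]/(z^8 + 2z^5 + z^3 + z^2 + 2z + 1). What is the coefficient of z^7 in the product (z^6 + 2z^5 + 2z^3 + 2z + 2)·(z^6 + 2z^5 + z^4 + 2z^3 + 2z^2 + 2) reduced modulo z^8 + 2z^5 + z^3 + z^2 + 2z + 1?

Multiply in Z/3Z[z]: (z^6 + 2z^5 + 2z^3 + 2z + 2)·(z^6 + 2z^5 + z^4 + 2z^3 + 2z^2 + 2) = z^12 + z^11 + 2z^10 + z^8 + 2z^7 + 2z^5 + z^2 + z + 1.
Reduce using z^8 ≡ z^5 + 2z^3 + 2z^2 + z + 2 (mod z^8 + 2z^5 + z^3 + z^2 + 2z + 1).
Reduced: 2z^6 + 2z^5 + z^3 + z^2 + 2z + 2.

0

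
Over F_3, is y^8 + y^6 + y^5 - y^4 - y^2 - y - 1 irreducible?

Yes

Write f(y) = y^8 + y^6 + y^5 - y^4 - y^2 - y - 1.
Check for roots in F_3: f(0) = 2; f(1) = 2; f(2) = 2.
No roots, so no linear factors.
Monic irreducibles of degree 2 over GF(3): y^2 + 1, y^2 + y - 1, y^2 - y - 1.
None of them divide f (all give nonzero remainder).
Degree-3 irreducible divisors: test the 8 monic irreducibles of degree 3 over GF(3).
None of them divide f (all give nonzero remainder).
Degree-4 irreducible divisors: test the 18 monic irreducibles of degree 4 over GF(3).
None of them divide f (all give nonzero remainder).
No irreducible factor of degree ≤ 4 exists, so f is irreducible over GF(3).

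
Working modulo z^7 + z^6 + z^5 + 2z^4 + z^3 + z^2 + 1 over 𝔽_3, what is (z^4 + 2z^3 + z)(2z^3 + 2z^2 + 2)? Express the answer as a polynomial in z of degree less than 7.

Multiply in 𝔽_3[z]: (z^4 + 2z^3 + z)·(2z^3 + 2z^2 + 2) = 2z^7 + z^5 + z^4 + 2z.
Reduce using z^7 ≡ 2z^6 + 2z^5 + z^4 + 2z^3 + 2z^2 + 2 (mod z^7 + z^6 + z^5 + 2z^4 + z^3 + z^2 + 1).
Reduced: z^6 + 2z^5 + z^3 + z^2 + 2z + 1.

z^6 + 2z^5 + z^3 + z^2 + 2z + 1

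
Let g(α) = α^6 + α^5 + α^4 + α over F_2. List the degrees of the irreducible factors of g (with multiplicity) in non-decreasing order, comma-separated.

1, 1, 1, 3

Roots in F_2: g(0) = 0 → root; g(1) = 0 → root.
Linear factors from roots: (α), (α + 1).
Complete factorization: g(α) = (α)·(α + 1)^2·(α^3 + α^2 + 1).
Factor degrees with multiplicity: 1 + 1 + 1 + 3 = 6.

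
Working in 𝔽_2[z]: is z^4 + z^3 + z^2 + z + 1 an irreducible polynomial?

Write f(z) = z^4 + z^3 + z^2 + z + 1.
Check for roots in 𝔽_2: f(0) = 1; f(1) = 1.
No roots, so no linear factors.
Monic irreducibles of degree 2 over GF(2): z^2 + z + 1.
None of them divide f (all give nonzero remainder).
No irreducible factor of degree ≤ 2 exists, so f is irreducible over GF(2).

Yes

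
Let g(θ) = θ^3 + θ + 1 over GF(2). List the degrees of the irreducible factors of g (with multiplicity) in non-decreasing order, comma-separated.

3

Roots in GF(2): g(0) = 1; g(1) = 1.
Complete factorization: g(θ) = (θ^3 + θ + 1).
Factor degrees with multiplicity: 3 = 3.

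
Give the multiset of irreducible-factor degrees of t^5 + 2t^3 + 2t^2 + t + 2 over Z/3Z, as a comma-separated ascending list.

1, 2, 2

Write h(t) = t^5 + 2t^3 + 2t^2 + t + 2.
Roots in Z/3Z: h(0) = 2; h(1) = 2; h(2) = 0 → root.
Linear factors from roots: (t + 1).
Complete factorization: h(t) = (t + 1)·(t^2 + 1)·(t^2 + 2t + 2).
Factor degrees with multiplicity: 1 + 2 + 2 = 5.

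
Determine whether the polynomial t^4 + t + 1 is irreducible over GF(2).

Yes

Write P(t) = t^4 + t + 1.
Check for roots in GF(2): P(0) = 1; P(1) = 1.
No roots, so no linear factors.
Monic irreducibles of degree 2 over GF(2): t^2 + t + 1.
None of them divide P (all give nonzero remainder).
No irreducible factor of degree ≤ 2 exists, so P is irreducible over GF(2).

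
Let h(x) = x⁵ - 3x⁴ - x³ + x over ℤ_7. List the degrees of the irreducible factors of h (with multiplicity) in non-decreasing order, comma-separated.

Linear factors from roots: (x), (x + 3).
Complete factorization: h(x) = (x)·(x + 3)·(x³ + x² + 3x - 2).
Factor degrees with multiplicity: 1 + 1 + 3 = 5.

1, 1, 3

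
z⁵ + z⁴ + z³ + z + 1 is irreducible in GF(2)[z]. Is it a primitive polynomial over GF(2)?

Write f(z) = z⁵ + z⁴ + z³ + z + 1.
|GF(2^5)^×| = 2^5 − 1 = 31. Prime factorization: 31 = 31.
f is primitive ⇔ z has order 31 in GF(2)[z]/(f), i.e. z^(31/q) ≠ 1 for each prime q | 31.
z^(1) mod f = z.
None equal 1, so z has full order 31; f is primitive.

Yes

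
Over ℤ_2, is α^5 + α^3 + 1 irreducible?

Yes

Write f(α) = α^5 + α^3 + 1.
Check for roots in ℤ_2: f(0) = 1; f(1) = 1.
No roots, so no linear factors.
Monic irreducibles of degree 2 over GF(2): α^2 + α + 1.
None of them divide f (all give nonzero remainder).
No irreducible factor of degree ≤ 2 exists, so f is irreducible over GF(2).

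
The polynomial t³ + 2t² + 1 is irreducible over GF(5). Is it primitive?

Write f(t) = t³ + 2t² + 1.
|GF(5^3)^×| = 5^3 − 1 = 124. Prime factorization: 124 = 2^2·31.
f is primitive ⇔ t has order 124 in GF(5)[t]/(f), i.e. t^(124/q) ≠ 1 for each prime q | 124.
t^(62) mod f = 1
t^(4) mod f = 4t² + 4t + 2.
Since t^(62) = 1, the order of t divides 62 < 124; not primitive.

No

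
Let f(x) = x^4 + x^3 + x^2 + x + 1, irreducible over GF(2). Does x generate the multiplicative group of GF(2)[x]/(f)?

|GF(2^4)^×| = 2^4 − 1 = 15. Prime factorization: 15 = 3·5.
f is primitive ⇔ x has order 15 in GF(2)[x]/(f), i.e. x^(15/q) ≠ 1 for each prime q | 15.
x^(5) mod f = 1
x^(3) mod f = x^3.
Since x^(5) = 1, the order of x divides 5 < 15; not primitive.

No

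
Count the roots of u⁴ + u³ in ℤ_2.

Write h(u) = u⁴ + u³.
Evaluate at each of the 2 elements of ℤ_2:
h(0) = 0 → root; h(1) = 0 → root.
Roots: {0, 1}.

2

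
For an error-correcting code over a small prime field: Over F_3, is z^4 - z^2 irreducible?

Write f(z) = z^4 - z^2.
Check for roots in F_3: f(0) = 0 → root; f(1) = 0 → root; f(2) = 0 → root.
f(0) = 0, so (z) divides f(z); f is reducible.

No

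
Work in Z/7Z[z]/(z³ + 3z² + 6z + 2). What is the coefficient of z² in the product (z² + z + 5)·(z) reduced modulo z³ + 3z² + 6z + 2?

Multiply in Z/7Z[z]: (z² + z + 5)·(z) = z³ + z² + 5z.
Reduce using z³ ≡ 4z² + z + 5 (mod z³ + 3z² + 6z + 2).
Reduced: 5z² + 6z + 5.

5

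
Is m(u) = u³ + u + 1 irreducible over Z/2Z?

Check for roots in Z/2Z: m(0) = 1; m(1) = 1.
No roots. A degree-3 polynomial over a field with no linear factor is irreducible.

Yes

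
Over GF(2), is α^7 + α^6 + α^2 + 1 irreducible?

No

Write f(α) = α^7 + α^6 + α^2 + 1.
Check for roots in GF(2): f(0) = 1; f(1) = 0 → root.
f(1) = 0, so (α − 1) divides f(α); f is reducible.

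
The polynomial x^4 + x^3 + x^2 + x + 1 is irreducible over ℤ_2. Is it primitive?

Write f(x) = x^4 + x^3 + x^2 + x + 1.
|GF(2^4)^×| = 2^4 − 1 = 15. Prime factorization: 15 = 3·5.
f is primitive ⇔ x has order 15 in GF(2)[x]/(f), i.e. x^(15/q) ≠ 1 for each prime q | 15.
x^(5) mod f = 1
x^(3) mod f = x^3.
Since x^(5) = 1, the order of x divides 5 < 15; not primitive.

No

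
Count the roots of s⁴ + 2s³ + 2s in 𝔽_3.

2

Write g(s) = s⁴ + 2s³ + 2s.
Evaluate at each of the 3 elements of 𝔽_3:
g(0) = 0 → root; g(1) = 2; g(2) = 0 → root.
Roots: {0, 2}.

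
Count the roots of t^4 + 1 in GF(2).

1

Write f(t) = t^4 + 1.
Evaluate at each of the 2 elements of GF(2):
f(0) = 1; f(1) = 0 → root.
Roots: {1}.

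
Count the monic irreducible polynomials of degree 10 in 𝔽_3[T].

Gauss's count: N_{3}(10) = (1/10) Σ_{d|10} μ(10/d)·3^d.
Divisors of 10: 1, 2, 5, 10; μ(10/d) for each: 1, -1, -1, 1.
Σ = 3^1 − 3^2 − 3^5 + 3^10 = 58800.
N = 58800/10 = 5880.

5880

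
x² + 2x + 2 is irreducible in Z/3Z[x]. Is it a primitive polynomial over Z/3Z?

Write f(x) = x² + 2x + 2.
|GF(3^2)^×| = 3^2 − 1 = 8. Prime factorization: 8 = 2^3.
f is primitive ⇔ x has order 8 in GF(3)[x]/(f), i.e. x^(8/q) ≠ 1 for each prime q | 8.
x^(4) mod f = 2.
None equal 1, so x has full order 8; f is primitive.

Yes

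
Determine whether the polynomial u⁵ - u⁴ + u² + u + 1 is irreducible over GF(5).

Write g(u) = u⁵ - u⁴ + u² + u + 1.
Check for roots in GF(5): g(0) = 1; g(1) = 3; g(2) = 3; g(3) = 0 → root; g(4) = 4.
g(3) = 0, so (u − 3) divides g(u); g is reducible.

No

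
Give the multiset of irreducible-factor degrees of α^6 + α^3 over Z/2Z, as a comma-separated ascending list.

Write g(α) = α^6 + α^3.
Roots in Z/2Z: g(0) = 0 → root; g(1) = 0 → root.
Linear factors from roots: (α), (α + 1).
Complete factorization: g(α) = (α + 1)·(α)^3·(α^2 + α + 1).
Factor degrees with multiplicity: 1 + 1 + 1 + 1 + 2 = 6.

1, 1, 1, 1, 2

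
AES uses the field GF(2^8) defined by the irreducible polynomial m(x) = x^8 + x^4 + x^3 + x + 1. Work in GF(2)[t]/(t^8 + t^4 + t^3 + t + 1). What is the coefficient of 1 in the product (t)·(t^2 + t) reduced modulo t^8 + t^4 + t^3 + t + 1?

0

Multiply in GF(2)[t]: (t)·(t^2 + t) = t^3 + t^2.
Reduced: t^3 + t^2.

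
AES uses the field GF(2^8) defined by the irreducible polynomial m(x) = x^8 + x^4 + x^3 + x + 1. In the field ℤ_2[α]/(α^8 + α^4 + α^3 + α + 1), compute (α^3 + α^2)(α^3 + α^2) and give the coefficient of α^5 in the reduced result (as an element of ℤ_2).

0

Multiply in ℤ_2[α]: (α^3 + α^2)·(α^3 + α^2) = α^6 + α^4.
Reduced: α^6 + α^4.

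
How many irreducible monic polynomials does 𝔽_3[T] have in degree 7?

The number of monic irreducibles of degree 7 over GF(3) is (1/7)·Σ_{d∣7} μ(7/d) 3^d.
Divisors of 7: 1, 7; μ(7/d) for each: -1, 1.
Σ = − 3^1 + 3^7 = 2184.
N = 2184/7 = 312.

312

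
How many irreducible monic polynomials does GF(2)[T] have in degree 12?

The number of monic irreducibles of degree 12 over GF(2) is (1/12)·Σ_{d∣12} μ(12/d) 2^d.
Divisors of 12: 1, 2, 3, 4, 6, 12; μ(12/d) for each: 0, 1, 0, -1, -1, 1.
Σ = 2^2 − 2^4 − 2^6 + 2^12 = 4020.
N = 4020/12 = 335.

335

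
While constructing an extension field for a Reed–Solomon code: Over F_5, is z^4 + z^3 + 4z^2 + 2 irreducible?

Yes

Write P(z) = z^4 + z^3 + 4z^2 + 2.
Check for roots in F_5: P(0) = 2; P(1) = 3; P(2) = 2; P(3) = 1; P(4) = 1.
No roots, so no linear factors.
Degree-2 irreducible divisors: test the 10 monic irreducibles of degree 2 over GF(5).
None of them divide P (all give nonzero remainder).
No irreducible factor of degree ≤ 2 exists, so P is irreducible over GF(5).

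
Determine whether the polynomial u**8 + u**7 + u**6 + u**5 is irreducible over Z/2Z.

No

Write m(u) = u**8 + u**7 + u**6 + u**5.
Check for roots in Z/2Z: m(0) = 0 → root; m(1) = 0 → root.
m(0) = 0, so (u) divides m(u); m is reducible.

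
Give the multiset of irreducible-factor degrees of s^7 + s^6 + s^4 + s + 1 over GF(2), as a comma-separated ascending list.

Write g(s) = s^7 + s^6 + s^4 + s + 1.
Roots in GF(2): g(0) = 1; g(1) = 1.
Complete factorization: g(s) = (s^7 + s^6 + s^4 + s + 1).
Factor degrees with multiplicity: 7 = 7.

7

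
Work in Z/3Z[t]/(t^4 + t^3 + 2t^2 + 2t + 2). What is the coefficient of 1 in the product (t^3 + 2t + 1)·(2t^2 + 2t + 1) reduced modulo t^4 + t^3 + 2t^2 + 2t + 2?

1

Multiply in Z/3Z[t]: (t^3 + 2t + 1)·(2t^2 + 2t + 1) = 2t^5 + 2t^4 + 2t^3 + t + 1.
Reduce using t^4 ≡ 2t^3 + t^2 + t + 1 (mod t^4 + t^3 + 2t^2 + 2t + 2).
Reduced: t^3 + 2t^2 + 1.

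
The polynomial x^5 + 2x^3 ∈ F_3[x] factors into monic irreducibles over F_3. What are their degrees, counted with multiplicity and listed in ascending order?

1, 1, 1, 1, 1

Write h(x) = x^5 + 2x^3.
Roots in F_3: h(0) = 0 → root; h(1) = 0 → root; h(2) = 0 → root.
Linear factors from roots: (x), (x + 2), (x + 1).
Complete factorization: h(x) = (x + 1)·(x + 2)·(x)^3.
Factor degrees with multiplicity: 1 + 1 + 1 + 1 + 1 = 5.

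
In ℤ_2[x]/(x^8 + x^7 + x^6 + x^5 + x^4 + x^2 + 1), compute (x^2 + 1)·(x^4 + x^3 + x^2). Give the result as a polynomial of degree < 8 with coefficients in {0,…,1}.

x^6 + x^5 + x^3 + x^2

Multiply in ℤ_2[x]: (x^2 + 1)·(x^4 + x^3 + x^2) = x^6 + x^5 + x^3 + x^2.
Reduced: x^6 + x^5 + x^3 + x^2.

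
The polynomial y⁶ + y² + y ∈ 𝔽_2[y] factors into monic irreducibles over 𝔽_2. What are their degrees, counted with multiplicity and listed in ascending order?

1, 2, 3

Write h(y) = y⁶ + y² + y.
Roots in 𝔽_2: h(0) = 0 → root; h(1) = 1.
Linear factors from roots: (y).
Complete factorization: h(y) = (y)·(y² + y + 1)·(y³ + y² + 1).
Factor degrees with multiplicity: 1 + 2 + 3 = 6.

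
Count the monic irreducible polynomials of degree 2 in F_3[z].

3

By the necklace-counting formula, N_3(2) = (1/2) Σ_{d|2} μ(2/d)·3^d.
Divisors of 2: 1, 2; μ(2/d) for each: -1, 1.
Σ = − 3^1 + 3^2 = 6.
N = 6/2 = 3.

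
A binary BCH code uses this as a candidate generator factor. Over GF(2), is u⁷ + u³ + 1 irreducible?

Write h(u) = u⁷ + u³ + 1.
Check for roots in GF(2): h(0) = 1; h(1) = 1.
No roots, so no linear factors.
Monic irreducibles of degree 2 over GF(2): u² + u + 1.
None of them divide h (all give nonzero remainder).
Monic irreducibles of degree 3 over GF(2): u³ + u + 1, u³ + u² + 1.
None of them divide h (all give nonzero remainder).
No irreducible factor of degree ≤ 3 exists, so h is irreducible over GF(2).

Yes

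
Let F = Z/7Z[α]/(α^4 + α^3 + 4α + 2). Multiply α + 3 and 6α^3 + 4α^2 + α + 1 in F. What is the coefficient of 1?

Multiply in Z/7Z[α]: (α + 3)·(6α^3 + 4α^2 + α + 1) = 6α^4 + α^3 + 6α^2 + 4α + 3.
Reduce using α^4 ≡ 6α^3 + 3α + 5 (mod α^4 + α^3 + 4α + 2).
Reduced: 2α^3 + 6α^2 + α + 5.

5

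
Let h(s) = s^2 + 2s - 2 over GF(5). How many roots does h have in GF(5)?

0

Evaluate at each of the 5 elements of GF(5):
h(0) = 3; h(1) = 1; h(2) = 1; h(3) = 3; h(4) = 2.
No element is a root.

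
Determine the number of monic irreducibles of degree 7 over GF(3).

312

Gauss's count: N_{3}(7) = (1/7) Σ_{d|7} μ(7/d)·3^d.
Divisors of 7: 1, 7; μ(7/d) for each: -1, 1.
Σ = − 3^1 + 3^7 = 2184.
N = 2184/7 = 312.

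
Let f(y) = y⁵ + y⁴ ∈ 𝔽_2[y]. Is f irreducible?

No

Check for roots in 𝔽_2: f(0) = 0 → root; f(1) = 0 → root.
f(0) = 0, so (y) divides f(y); f is reducible.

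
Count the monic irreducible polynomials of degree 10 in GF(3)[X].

x^(3^10) − x is the product of all monic irreducibles of degree dividing 10; Möbius inversion gives N = (1/10) Σ μ(10/d)·3^d.
Divisors of 10: 1, 2, 5, 10; μ(10/d) for each: 1, -1, -1, 1.
Σ = 3^1 − 3^2 − 3^5 + 3^10 = 58800.
N = 58800/10 = 5880.

5880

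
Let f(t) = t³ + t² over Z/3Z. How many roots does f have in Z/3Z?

2

Evaluate at each of the 3 elements of Z/3Z:
f(0) = 0 → root; f(1) = 2; f(2) = 0 → root.
Roots: {0, 2}.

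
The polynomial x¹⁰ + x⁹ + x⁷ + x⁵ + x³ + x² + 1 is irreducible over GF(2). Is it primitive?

Write f(x) = x¹⁰ + x⁹ + x⁷ + x⁵ + x³ + x² + 1.
|GF(2^10)^×| = 2^10 − 1 = 1023. Prime factorization: 1023 = 3·11·31.
f is primitive ⇔ x has order 1023 in GF(2)[x]/(f), i.e. x^(1023/q) ≠ 1 for each prime q | 1023.
x^(341) mod f = 1
x^(93) mod f = x⁸ + x⁵ + x.
x^(33) mod f = x⁹ + x⁵ + x⁴ + x³ + 1.
Since x^(341) = 1, the order of x divides 341 < 1023; not primitive.

No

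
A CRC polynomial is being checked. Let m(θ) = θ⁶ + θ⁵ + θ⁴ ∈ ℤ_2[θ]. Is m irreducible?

Check for roots in ℤ_2: m(0) = 0 → root; m(1) = 1.
m(0) = 0, so (θ) divides m(θ); m is reducible.

No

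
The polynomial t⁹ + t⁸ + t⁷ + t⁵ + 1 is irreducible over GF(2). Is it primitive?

Write f(t) = t⁹ + t⁸ + t⁷ + t⁵ + 1.
|GF(2^9)^×| = 2^9 − 1 = 511. Prime factorization: 511 = 7·73.
f is primitive ⇔ t has order 511 in GF(2)[t]/(f), i.e. t^(511/q) ≠ 1 for each prime q | 511.
t^(73) mod f = 1
t^(7) mod f = t⁷.
Since t^(73) = 1, the order of t divides 73 < 511; not primitive.

No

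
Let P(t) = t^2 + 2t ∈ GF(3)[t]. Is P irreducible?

No

Check for roots in GF(3): P(0) = 0 → root; P(1) = 0 → root; P(2) = 2.
P(0) = 0, so (t) divides P(t); P is reducible.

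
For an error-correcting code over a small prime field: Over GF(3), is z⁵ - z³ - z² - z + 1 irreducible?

Write m(z) = z⁵ - z³ - z² - z + 1.
Check for roots in GF(3): m(0) = 1; m(1) = 2; m(2) = 1.
No roots, so no linear factors.
Monic irreducibles of degree 2 over GF(3): z² + 1, z² + z - 1, z² - z - 1.
None of them divide m (all give nonzero remainder).
No irreducible factor of degree ≤ 2 exists, so m is irreducible over GF(3).

Yes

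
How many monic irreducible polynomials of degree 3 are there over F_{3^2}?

The number of monic irreducibles of degree 3 over GF(9) is (1/3)·Σ_{d∣3} μ(3/d) 9^d.
Divisors of 3: 1, 3; μ(3/d) for each: -1, 1.
Σ = − 9^1 + 9^3 = 720.
N = 720/3 = 240.

240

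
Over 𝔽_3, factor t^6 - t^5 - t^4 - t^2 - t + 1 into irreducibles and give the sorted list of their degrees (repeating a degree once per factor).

Write g(t) = t^6 - t^5 - t^4 - t^2 - t + 1.
Roots in 𝔽_3: g(0) = 1; g(1) = 1; g(2) = 2.
Complete factorization: g(t) = (t^3 - t + 1)·(t^3 - t^2 + 1).
Factor degrees with multiplicity: 3 + 3 = 6.

3, 3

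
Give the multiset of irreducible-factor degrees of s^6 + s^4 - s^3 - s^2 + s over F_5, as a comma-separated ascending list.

Write h(s) = s^6 + s^4 - s^3 - s^2 + s.
Roots in F_5: h(0) = 0 → root; h(1) = 1; h(2) = 0 → root; h(3) = 2; h(4) = 1.
Linear factors from roots: (s), (s - 2).
Complete factorization: h(s) = (s)·(s - 2)·(s^4 + 2s^3 - s + 2).
Factor degrees with multiplicity: 1 + 1 + 4 = 6.

1, 1, 4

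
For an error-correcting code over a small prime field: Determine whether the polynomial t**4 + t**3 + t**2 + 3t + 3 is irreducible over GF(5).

Yes

Write h(t) = t**4 + t**3 + t**2 + 3t + 3.
Check for roots in GF(5): h(0) = 3; h(1) = 4; h(2) = 2; h(3) = 4; h(4) = 1.
No roots, so no linear factors.
Degree-2 irreducible divisors: test the 10 monic irreducibles of degree 2 over GF(5).
None of them divide h (all give nonzero remainder).
No irreducible factor of degree ≤ 2 exists, so h is irreducible over GF(5).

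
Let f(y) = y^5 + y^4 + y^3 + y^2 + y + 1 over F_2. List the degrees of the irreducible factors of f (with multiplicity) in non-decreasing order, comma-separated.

Roots in F_2: f(0) = 1; f(1) = 0 → root.
Linear factors from roots: (y + 1).
Complete factorization: f(y) = (y + 1)·(y^2 + y + 1)^2.
Factor degrees with multiplicity: 1 + 2 + 2 = 5.

1, 2, 2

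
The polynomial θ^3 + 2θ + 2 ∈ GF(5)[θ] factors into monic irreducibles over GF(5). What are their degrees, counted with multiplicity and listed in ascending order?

1, 1, 1

Write f(θ) = θ^3 + 2θ + 2.
Roots in GF(5): f(0) = 2; f(1) = 0 → root; f(2) = 4; f(3) = 0 → root; f(4) = 4.
Linear factors from roots: (θ + 4), (θ + 2).
Complete factorization: f(θ) = (θ + 2)·(θ + 4)^2.
Factor degrees with multiplicity: 1 + 1 + 1 = 3.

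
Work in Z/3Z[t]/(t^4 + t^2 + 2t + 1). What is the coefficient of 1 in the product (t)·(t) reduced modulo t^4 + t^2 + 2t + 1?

0

Multiply in Z/3Z[t]: (t)·(t) = t^2.
Reduced: t^2.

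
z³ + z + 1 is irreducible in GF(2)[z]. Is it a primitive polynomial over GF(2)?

Yes

Write f(z) = z³ + z + 1.
|GF(2^3)^×| = 2^3 − 1 = 7. Prime factorization: 7 = 7.
f is primitive ⇔ z has order 7 in GF(2)[z]/(f), i.e. z^(7/q) ≠ 1 for each prime q | 7.
z^(1) mod f = z.
None equal 1, so z has full order 7; f is primitive.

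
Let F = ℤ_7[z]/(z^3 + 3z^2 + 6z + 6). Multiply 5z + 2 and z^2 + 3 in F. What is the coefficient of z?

6

Multiply in ℤ_7[z]: (5z + 2)·(z^2 + 3) = 5z^3 + 2z^2 + z + 6.
Reduce using z^3 ≡ 4z^2 + z + 1 (mod z^3 + 3z^2 + 6z + 6).
Reduced: z^2 + 6z + 4.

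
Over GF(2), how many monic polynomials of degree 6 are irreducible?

9

Gauss's count: N_{2}(6) = (1/6) Σ_{d|6} μ(6/d)·2^d.
Divisors of 6: 1, 2, 3, 6; μ(6/d) for each: 1, -1, -1, 1.
Σ = 2^1 − 2^2 − 2^3 + 2^6 = 54.
N = 54/6 = 9.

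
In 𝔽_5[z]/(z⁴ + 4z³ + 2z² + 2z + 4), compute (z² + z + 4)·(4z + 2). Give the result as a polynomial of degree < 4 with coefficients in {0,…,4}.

Multiply in 𝔽_5[z]: (z² + z + 4)·(4z + 2) = 4z³ + z² + 3z + 3.
Reduced: 4z³ + z² + 3z + 3.

4z^3 + z^2 + 3z + 3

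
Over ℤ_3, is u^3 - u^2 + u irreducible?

No

Write m(u) = u^3 - u^2 + u.
Check for roots in ℤ_3: m(0) = 0 → root; m(1) = 1; m(2) = 0 → root.
m(0) = 0, so (u) divides m(u); m is reducible.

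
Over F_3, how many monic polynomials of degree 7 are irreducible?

312

The number of monic irreducibles of degree 7 over GF(3) is (1/7)·Σ_{d∣7} μ(7/d) 3^d.
Divisors of 7: 1, 7; μ(7/d) for each: -1, 1.
Σ = − 3^1 + 3^7 = 2184.
N = 2184/7 = 312.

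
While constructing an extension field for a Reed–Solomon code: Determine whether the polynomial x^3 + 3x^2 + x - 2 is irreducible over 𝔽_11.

Write h(x) = x^3 + 3x^2 + x - 2.
Check each element of 𝔽_11 for a root: h(0)=9, h(1)=3, h(2)=9, h(3)=0, h(4)=4, h(5)=5, h(6)=9, h(7)=0, h(8)=6, h(9)=0, h(10)=10.
h(3) = 0, so (x − 3) divides h(x); h is reducible.

No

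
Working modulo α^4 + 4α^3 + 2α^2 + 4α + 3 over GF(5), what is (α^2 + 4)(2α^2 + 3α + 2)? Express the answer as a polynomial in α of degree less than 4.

Multiply in GF(5)[α]: (α^2 + 4)·(2α^2 + 3α + 2) = 2α^4 + 3α^3 + 2α + 3.
Reduce using α^4 ≡ α^3 + 3α^2 + α + 2 (mod α^4 + 4α^3 + 2α^2 + 4α + 3).
Reduced: α^2 + 4α + 2.

α^2 + 4α + 2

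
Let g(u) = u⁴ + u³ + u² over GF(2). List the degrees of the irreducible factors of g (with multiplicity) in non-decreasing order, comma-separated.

Roots in GF(2): g(0) = 0 → root; g(1) = 1.
Linear factors from roots: (u).
Complete factorization: g(u) = (u)^2·(u² + u + 1).
Factor degrees with multiplicity: 1 + 1 + 2 = 4.

1, 1, 2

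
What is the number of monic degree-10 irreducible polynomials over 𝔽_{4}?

x^(4^10) − x is the product of all monic irreducibles of degree dividing 10; Möbius inversion gives N = (1/10) Σ μ(10/d)·4^d.
Divisors of 10: 1, 2, 5, 10; μ(10/d) for each: 1, -1, -1, 1.
Σ = 4^1 − 4^2 − 4^5 + 4^10 = 1047540.
N = 1047540/10 = 104754.

104754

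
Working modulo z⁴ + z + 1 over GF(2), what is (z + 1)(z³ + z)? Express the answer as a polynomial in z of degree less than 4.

z^3 + z^2 + 1

Multiply in GF(2)[z]: (z + 1)·(z³ + z) = z⁴ + z³ + z² + z.
Reduce using z⁴ ≡ z + 1 (mod z⁴ + z + 1).
Reduced: z³ + z² + 1.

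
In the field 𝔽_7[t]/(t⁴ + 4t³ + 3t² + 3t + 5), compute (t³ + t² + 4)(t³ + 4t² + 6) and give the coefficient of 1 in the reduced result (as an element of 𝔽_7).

4

Multiply in 𝔽_7[t]: (t³ + t² + 4)·(t³ + 4t² + 6) = t⁶ + 5t⁵ + 4t⁴ + 3t³ + t² + 3.
Reduce using t⁴ ≡ 3t³ + 4t² + 4t + 2 (mod t⁴ + 4t³ + 3t² + 3t + 5).
Reduced: 2t³ + 2t² + 4t + 4.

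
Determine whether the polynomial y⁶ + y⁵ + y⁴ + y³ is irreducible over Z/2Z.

Write m(y) = y⁶ + y⁵ + y⁴ + y³.
Check for roots in Z/2Z: m(0) = 0 → root; m(1) = 0 → root.
m(0) = 0, so (y) divides m(y); m is reducible.

No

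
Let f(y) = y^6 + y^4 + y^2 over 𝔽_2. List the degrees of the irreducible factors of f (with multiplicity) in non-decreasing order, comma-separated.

Roots in 𝔽_2: f(0) = 0 → root; f(1) = 1.
Linear factors from roots: (y).
Complete factorization: f(y) = (y)^2·(y^2 + y + 1)^2.
Factor degrees with multiplicity: 1 + 1 + 2 + 2 = 6.

1, 1, 2, 2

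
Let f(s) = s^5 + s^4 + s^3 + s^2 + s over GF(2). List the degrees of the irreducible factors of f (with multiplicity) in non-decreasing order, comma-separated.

1, 4

Roots in GF(2): f(0) = 0 → root; f(1) = 1.
Linear factors from roots: (s).
Complete factorization: f(s) = (s)·(s^4 + s^3 + s^2 + s + 1).
Factor degrees with multiplicity: 1 + 4 = 5.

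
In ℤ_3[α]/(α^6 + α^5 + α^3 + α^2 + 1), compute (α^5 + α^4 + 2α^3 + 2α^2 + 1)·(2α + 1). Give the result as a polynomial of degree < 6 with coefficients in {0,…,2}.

Multiply in ℤ_3[α]: (α^5 + α^4 + 2α^3 + 2α^2 + 1)·(2α + 1) = 2α^6 + 2α^4 + 2α^2 + 2α + 1.
Reduce using α^6 ≡ 2α^5 + 2α^3 + 2α^2 + 2 (mod α^6 + α^5 + α^3 + α^2 + 1).
Reduced: α^5 + 2α^4 + α^3 + 2α + 2.

α^5 + 2α^4 + α^3 + 2α + 2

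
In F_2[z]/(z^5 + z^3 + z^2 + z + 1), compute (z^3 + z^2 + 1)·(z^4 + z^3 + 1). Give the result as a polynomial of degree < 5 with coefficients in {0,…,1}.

z^3 + 1

Multiply in F_2[z]: (z^3 + z^2 + 1)·(z^4 + z^3 + 1) = z^7 + z^5 + z^4 + z^2 + 1.
Reduce using z^5 ≡ z^3 + z^2 + z + 1 (mod z^5 + z^3 + z^2 + z + 1).
Reduced: z^3 + 1.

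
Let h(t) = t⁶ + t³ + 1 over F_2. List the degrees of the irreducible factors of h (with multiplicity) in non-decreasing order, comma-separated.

6

Roots in F_2: h(0) = 1; h(1) = 1.
Complete factorization: h(t) = (t⁶ + t³ + 1).
Factor degrees with multiplicity: 6 = 6.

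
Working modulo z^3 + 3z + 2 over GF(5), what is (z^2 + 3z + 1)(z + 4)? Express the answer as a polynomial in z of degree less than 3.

Multiply in GF(5)[z]: (z^2 + 3z + 1)·(z + 4) = z^3 + 2z^2 + 3z + 4.
Reduce using z^3 ≡ 2z + 3 (mod z^3 + 3z + 2).
Reduced: 2z^2 + 2.

2z^2 + 2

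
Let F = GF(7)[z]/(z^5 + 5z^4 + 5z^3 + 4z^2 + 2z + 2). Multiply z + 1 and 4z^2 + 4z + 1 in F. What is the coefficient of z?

Multiply in GF(7)[z]: (z + 1)·(4z^2 + 4z + 1) = 4z^3 + z^2 + 5z + 1.
Reduced: 4z^3 + z^2 + 5z + 1.

5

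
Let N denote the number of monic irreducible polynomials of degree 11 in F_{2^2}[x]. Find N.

The number of monic irreducibles of degree 11 over GF(4) is (1/11)·Σ_{d∣11} μ(11/d) 4^d.
Divisors of 11: 1, 11; μ(11/d) for each: -1, 1.
Σ = − 4^1 + 4^11 = 4194300.
N = 4194300/11 = 381300.

381300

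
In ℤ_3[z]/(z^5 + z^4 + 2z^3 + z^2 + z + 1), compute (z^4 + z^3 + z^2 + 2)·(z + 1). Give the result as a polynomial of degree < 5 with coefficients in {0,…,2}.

z^4 + z + 1

Multiply in ℤ_3[z]: (z^4 + z^3 + z^2 + 2)·(z + 1) = z^5 + 2z^4 + 2z^3 + z^2 + 2z + 2.
Reduce using z^5 ≡ 2z^4 + z^3 + 2z^2 + 2z + 2 (mod z^5 + z^4 + 2z^3 + z^2 + z + 1).
Reduced: z^4 + z + 1.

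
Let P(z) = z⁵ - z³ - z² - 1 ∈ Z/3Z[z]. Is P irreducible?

Check for roots in Z/3Z: P(0) = 2; P(1) = 1; P(2) = 1.
No roots, so no linear factors.
Monic irreducibles of degree 2 over GF(3): z² + 1, z² + z - 1, z² - z - 1.
None of them divide P (all give nonzero remainder).
No irreducible factor of degree ≤ 2 exists, so P is irreducible over GF(3).

Yes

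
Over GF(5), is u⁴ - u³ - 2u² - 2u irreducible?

No

Write f(u) = u⁴ - u³ - 2u² - 2u.
Check for roots in GF(5): f(0) = 0 → root; f(1) = 1; f(2) = 1; f(3) = 0 → root; f(4) = 2.
f(0) = 0, so (u) divides f(u); f is reducible.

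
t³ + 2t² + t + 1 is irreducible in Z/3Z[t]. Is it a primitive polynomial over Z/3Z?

Write f(t) = t³ + 2t² + t + 1.
|GF(3^3)^×| = 3^3 − 1 = 26. Prime factorization: 26 = 2·13.
f is primitive ⇔ t has order 26 in GF(3)[t]/(f), i.e. t^(26/q) ≠ 1 for each prime q | 26.
t^(13) mod f = 2.
t^(2) mod f = t².
None equal 1, so t has full order 26; f is primitive.

Yes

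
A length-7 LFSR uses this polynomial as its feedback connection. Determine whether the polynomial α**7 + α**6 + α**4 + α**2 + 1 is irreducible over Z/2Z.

Write m(α) = α**7 + α**6 + α**4 + α**2 + 1.
Check for roots in Z/2Z: m(0) = 1; m(1) = 1.
No roots, so no linear factors.
Monic irreducibles of degree 2 over GF(2): α**2 + α + 1.
None of them divide m (all give nonzero remainder).
Monic irreducibles of degree 3 over GF(2): α**3 + α + 1, α**3 + α**2 + 1.
None of them divide m (all give nonzero remainder).
No irreducible factor of degree ≤ 3 exists, so m is irreducible over GF(2).

Yes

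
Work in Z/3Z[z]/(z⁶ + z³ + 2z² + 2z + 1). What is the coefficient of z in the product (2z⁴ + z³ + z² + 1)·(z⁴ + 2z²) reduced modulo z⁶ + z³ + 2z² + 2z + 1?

Multiply in Z/3Z[z]: (2z⁴ + z³ + z² + 1)·(z⁴ + 2z²) = 2z⁸ + z⁷ + 2z⁶ + 2z⁵ + 2z².
Reduce using z⁶ ≡ 2z³ + z² + z + 2 (mod z⁶ + z³ + 2z² + 2z + 1).
Reduced: z⁴ + z³ + z + 1.

1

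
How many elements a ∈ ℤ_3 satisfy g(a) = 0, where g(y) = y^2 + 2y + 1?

Evaluate at each of the 3 elements of ℤ_3:
g(0) = 1; g(1) = 1; g(2) = 0 → root.
Roots: {2}.

1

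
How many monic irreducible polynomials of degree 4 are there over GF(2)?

3

Gauss's count: N_{2}(4) = (1/4) Σ_{d|4} μ(4/d)·2^d.
Divisors of 4: 1, 2, 4; μ(4/d) for each: 0, -1, 1.
Σ = − 2^2 + 2^4 = 12.
N = 12/4 = 3.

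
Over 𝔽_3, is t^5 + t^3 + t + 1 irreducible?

Yes

Write m(t) = t^5 + t^3 + t + 1.
Check for roots in 𝔽_3: m(0) = 1; m(1) = 1; m(2) = 1.
No roots, so no linear factors.
Monic irreducibles of degree 2 over GF(3): t^2 + 1, t^2 + t - 1, t^2 - t - 1.
None of them divide m (all give nonzero remainder).
No irreducible factor of degree ≤ 2 exists, so m is irreducible over GF(3).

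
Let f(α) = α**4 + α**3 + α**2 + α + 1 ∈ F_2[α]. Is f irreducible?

Check for roots in F_2: f(0) = 1; f(1) = 1.
No roots, so no linear factors.
Monic irreducibles of degree 2 over GF(2): α**2 + α + 1.
None of them divide f (all give nonzero remainder).
No irreducible factor of degree ≤ 2 exists, so f is irreducible over GF(2).

Yes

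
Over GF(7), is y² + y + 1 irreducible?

Write g(y) = y² + y + 1.
Check for roots in GF(7): g(0) = 1; g(1) = 3; g(2) = 0 → root; g(3) = 6; g(4) = 0 → root; g(5) = 3; g(6) = 1.
g(2) = 0, so (y − 2) divides g(y); g is reducible.

No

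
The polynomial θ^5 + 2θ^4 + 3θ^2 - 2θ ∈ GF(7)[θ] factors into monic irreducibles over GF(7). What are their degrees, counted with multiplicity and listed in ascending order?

Write h(θ) = θ^5 + 2θ^4 + 3θ^2 - 2θ.
Linear factors from roots: (θ).
Complete factorization: h(θ) = (θ)·(θ^2 - 3θ - 1)·(θ^2 - 2θ + 2).
Factor degrees with multiplicity: 1 + 2 + 2 = 5.

1, 2, 2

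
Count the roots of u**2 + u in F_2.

2

Write f(u) = u**2 + u.
Evaluate at each of the 2 elements of F_2:
f(0) = 0 → root; f(1) = 0 → root.
Roots: {0, 1}.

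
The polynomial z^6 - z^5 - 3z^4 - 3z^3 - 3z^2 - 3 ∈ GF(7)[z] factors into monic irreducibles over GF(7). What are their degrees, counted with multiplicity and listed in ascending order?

6

Write h(z) = z^6 - z^5 - 3z^4 - 3z^3 - 3z^2 - 3.
Complete factorization: h(z) = (z^6 - z^5 - 3z^4 - 3z^3 - 3z^2 - 3).
Factor degrees with multiplicity: 6 = 6.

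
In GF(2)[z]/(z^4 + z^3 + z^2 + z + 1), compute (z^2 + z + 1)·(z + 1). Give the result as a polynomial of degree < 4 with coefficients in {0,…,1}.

Multiply in GF(2)[z]: (z^2 + z + 1)·(z + 1) = z^3 + 1.
Reduced: z^3 + 1.

z^3 + 1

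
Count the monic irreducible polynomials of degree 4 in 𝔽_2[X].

3

Gauss's count: N_{2}(4) = (1/4) Σ_{d|4} μ(4/d)·2^d.
Divisors of 4: 1, 2, 4; μ(4/d) for each: 0, -1, 1.
Σ = − 2^2 + 2^4 = 12.
N = 12/4 = 3.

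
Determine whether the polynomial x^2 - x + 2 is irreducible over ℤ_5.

Write m(x) = x^2 - x + 2.
Check for roots in ℤ_5: m(0) = 2; m(1) = 2; m(2) = 4; m(3) = 3; m(4) = 4.
No roots. A degree-2 polynomial over a field with no linear factor is irreducible.

Yes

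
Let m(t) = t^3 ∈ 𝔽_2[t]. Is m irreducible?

Check for roots in 𝔽_2: m(0) = 0 → root; m(1) = 1.
m(0) = 0, so (t) divides m(t); m is reducible.

No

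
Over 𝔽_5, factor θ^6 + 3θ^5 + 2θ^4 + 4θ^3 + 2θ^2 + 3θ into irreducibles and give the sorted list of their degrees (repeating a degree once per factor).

1, 1, 1, 1, 2

Write f(θ) = θ^6 + 3θ^5 + 2θ^4 + 4θ^3 + 2θ^2 + 3θ.
Roots in 𝔽_5: f(0) = 0 → root; f(1) = 0 → root; f(2) = 3; f(3) = 0 → root; f(4) = 0 → root.
Linear factors from roots: (θ), (θ + 4), (θ + 2), (θ + 1).
Complete factorization: f(θ) = (θ)·(θ + 1)·(θ + 2)·(θ + 4)·(θ^2 + θ + 1).
Factor degrees with multiplicity: 1 + 1 + 1 + 1 + 2 = 6.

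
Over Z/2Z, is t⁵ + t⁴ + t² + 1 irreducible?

Write h(t) = t⁵ + t⁴ + t² + 1.
Check for roots in Z/2Z: h(0) = 1; h(1) = 0 → root.
h(1) = 0, so (t − 1) divides h(t); h is reducible.

No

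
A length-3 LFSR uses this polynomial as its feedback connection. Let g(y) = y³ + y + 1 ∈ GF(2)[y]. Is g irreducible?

Check for roots in GF(2): g(0) = 1; g(1) = 1.
No roots. A degree-3 polynomial over a field with no linear factor is irreducible.

Yes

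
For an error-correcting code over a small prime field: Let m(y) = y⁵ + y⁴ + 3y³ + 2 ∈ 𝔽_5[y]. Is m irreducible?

Check for roots in 𝔽_5: m(0) = 2; m(1) = 2; m(2) = 4; m(3) = 2; m(4) = 4.
No roots, so no linear factors.
Degree-2 irreducible divisors: test the 10 monic irreducibles of degree 2 over GF(5).
None of them divide m (all give nonzero remainder).
No irreducible factor of degree ≤ 2 exists, so m is irreducible over GF(5).

Yes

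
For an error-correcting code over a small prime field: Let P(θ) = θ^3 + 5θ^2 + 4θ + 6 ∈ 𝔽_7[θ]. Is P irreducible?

No

Check for roots in 𝔽_7: P(0) = 6; P(1) = 2; P(2) = 0 → root; P(3) = 6; P(4) = 5; P(5) = 3; P(6) = 6.
P(2) = 0, so (θ − 2) divides P(θ); P is reducible.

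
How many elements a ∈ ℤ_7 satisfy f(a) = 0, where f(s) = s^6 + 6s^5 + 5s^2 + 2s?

Evaluate at each of the 7 elements of ℤ_7:
f(0) = 0 → root; f(1) = 0 → root; f(2) = 0 → root; f(3) = 5; f(4) = 3; f(5) = 0 → root; f(6) = 5.
Roots: {0, 1, 2, 5}.

4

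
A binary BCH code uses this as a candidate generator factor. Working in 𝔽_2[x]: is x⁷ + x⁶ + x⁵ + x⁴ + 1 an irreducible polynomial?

Yes

Write h(x) = x⁷ + x⁶ + x⁵ + x⁴ + 1.
Check for roots in 𝔽_2: h(0) = 1; h(1) = 1.
No roots, so no linear factors.
Monic irreducibles of degree 2 over GF(2): x² + x + 1.
None of them divide h (all give nonzero remainder).
Monic irreducibles of degree 3 over GF(2): x³ + x + 1, x³ + x² + 1.
None of them divide h (all give nonzero remainder).
No irreducible factor of degree ≤ 3 exists, so h is irreducible over GF(2).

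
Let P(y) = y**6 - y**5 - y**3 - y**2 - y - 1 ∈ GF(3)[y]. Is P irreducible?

Yes

Check for roots in GF(3): P(0) = 2; P(1) = 2; P(2) = 2.
No roots, so no linear factors.
Monic irreducibles of degree 2 over GF(3): y**2 + 1, y**2 + y - 1, y**2 - y - 1.
None of them divide P (all give nonzero remainder).
Degree-3 irreducible divisors: test the 8 monic irreducibles of degree 3 over GF(3).
None of them divide P (all give nonzero remainder).
No irreducible factor of degree ≤ 3 exists, so P is irreducible over GF(3).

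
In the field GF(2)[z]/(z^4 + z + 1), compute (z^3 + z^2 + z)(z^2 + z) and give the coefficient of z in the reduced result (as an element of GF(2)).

1

Multiply in GF(2)[z]: (z^3 + z^2 + z)·(z^2 + z) = z^5 + z^2.
Reduce using z^4 ≡ z + 1 (mod z^4 + z + 1).
Reduced: z.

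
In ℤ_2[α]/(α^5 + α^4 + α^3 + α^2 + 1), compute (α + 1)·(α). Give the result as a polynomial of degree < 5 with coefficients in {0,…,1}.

α^2 + α

Multiply in ℤ_2[α]: (α + 1)·(α) = α^2 + α.
Reduced: α^2 + α.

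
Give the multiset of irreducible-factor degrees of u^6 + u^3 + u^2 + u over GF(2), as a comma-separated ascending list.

Write g(u) = u^6 + u^3 + u^2 + u.
Roots in GF(2): g(0) = 0 → root; g(1) = 0 → root.
Linear factors from roots: (u), (u + 1).
Complete factorization: g(u) = (u)·(u + 1)^2·(u^3 + u + 1).
Factor degrees with multiplicity: 1 + 1 + 1 + 3 = 6.

1, 1, 1, 3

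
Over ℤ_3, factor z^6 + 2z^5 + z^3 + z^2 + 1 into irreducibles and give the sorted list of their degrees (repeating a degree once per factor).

1, 1, 1, 1, 2

Write h(z) = z^6 + 2z^5 + z^3 + z^2 + 1.
Roots in ℤ_3: h(0) = 1; h(1) = 0 → root; h(2) = 0 → root.
Linear factors from roots: (z + 2), (z + 1).
Complete factorization: h(z) = (z + 1)·(z + 2)^3·(z^2 + z + 2).
Factor degrees with multiplicity: 1 + 1 + 1 + 1 + 2 = 6.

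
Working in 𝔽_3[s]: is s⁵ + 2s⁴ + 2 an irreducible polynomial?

Write g(s) = s⁵ + 2s⁴ + 2.
Check for roots in 𝔽_3: g(0) = 2; g(1) = 2; g(2) = 0 → root.
g(2) = 0, so (s − 2) divides g(s); g is reducible.

No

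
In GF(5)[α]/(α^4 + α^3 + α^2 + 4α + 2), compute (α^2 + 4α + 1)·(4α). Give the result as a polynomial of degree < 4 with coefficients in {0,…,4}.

4α^3 + α^2 + 4α

Multiply in GF(5)[α]: (α^2 + 4α + 1)·(4α) = 4α^3 + α^2 + 4α.
Reduced: 4α^3 + α^2 + 4α.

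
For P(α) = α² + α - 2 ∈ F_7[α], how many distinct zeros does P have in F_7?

2

Evaluate at each of the 7 elements of F_7:
P(0) = 5; P(1) = 0 → root; P(2) = 4; P(3) = 3; P(4) = 4; P(5) = 0 → root; P(6) = 5.
Roots: {1, 5}.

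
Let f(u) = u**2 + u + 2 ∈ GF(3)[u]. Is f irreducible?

Check for roots in GF(3): f(0) = 2; f(1) = 1; f(2) = 2.
No roots. A degree-2 polynomial over a field with no linear factor is irreducible.

Yes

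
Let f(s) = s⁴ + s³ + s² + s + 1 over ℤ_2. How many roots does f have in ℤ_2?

0

Evaluate at each of the 2 elements of ℤ_2:
f(0) = 1; f(1) = 1.
No element is a root.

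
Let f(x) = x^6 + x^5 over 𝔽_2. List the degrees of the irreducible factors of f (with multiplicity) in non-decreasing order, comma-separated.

Roots in 𝔽_2: f(0) = 0 → root; f(1) = 0 → root.
Linear factors from roots: (x), (x + 1).
Complete factorization: f(x) = (x + 1)·(x)^5.
Factor degrees with multiplicity: 1 + 1 + 1 + 1 + 1 + 1 = 6.

1, 1, 1, 1, 1, 1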